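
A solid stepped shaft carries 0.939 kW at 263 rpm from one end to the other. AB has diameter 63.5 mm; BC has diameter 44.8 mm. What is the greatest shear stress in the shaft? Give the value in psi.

280 psi

ω = 2π·263/60 = 27.54 rad/s, so T = P/ω = 0.939×10³ / 27.54 = 34.09 N·m.
Under the same torque, τ_max = 16T/(πd³) is largest where d is smallest — segment BC (d = 44.8 mm).
τ_max = 16·34.09/(π·(0.0448)³) = 1.931×10^6 Pa.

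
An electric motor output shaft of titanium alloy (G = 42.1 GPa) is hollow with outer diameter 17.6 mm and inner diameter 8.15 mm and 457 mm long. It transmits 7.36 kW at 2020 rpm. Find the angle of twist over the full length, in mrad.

ω = 2π·2020/60 = 211.5 rad/s, so T = P/ω = 7.36×10³ / 211.5 = 34.79 N·m.
J = π(d_o⁴ − d_i⁴)/32 = π(0.0176⁴ − 0.00815⁴)/32 = 8.987×10^-9 m⁴.
θ = T·L/(G·J) = 34.79 × 0.457 / (42.1×10⁹ × 8.987×10^-9) = 0.04203 rad.

42.0 mrad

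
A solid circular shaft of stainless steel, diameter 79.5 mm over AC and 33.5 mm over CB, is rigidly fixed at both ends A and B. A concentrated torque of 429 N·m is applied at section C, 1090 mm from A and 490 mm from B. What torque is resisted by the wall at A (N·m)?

401 N·m

Compatibility: T_A·a/J_AC = T_B·b/J_CB with T_A + T_B = T₀.
J_AC = 3.92×10^-6 m⁴, J_CB = 1.24×10^-7 m⁴, so T_A = T₀·(J_AC/a)/((J_AC/a)+(J_CB/b)) = 400.9 N·m, T_B = 28.12 N·m.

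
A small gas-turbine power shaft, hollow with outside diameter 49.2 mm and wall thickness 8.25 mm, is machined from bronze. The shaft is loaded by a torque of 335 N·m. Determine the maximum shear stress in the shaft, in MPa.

17.8 MPa

J = π(d_o⁴ − d_i⁴)/32 = π(0.0492⁴ − 0.0327⁴)/32 = 4.630×10^-7 m⁴.
τ_max = T·r/J = 335.0 × 0.0246 / 4.630×10^-7 = 1.780×10^7 Pa.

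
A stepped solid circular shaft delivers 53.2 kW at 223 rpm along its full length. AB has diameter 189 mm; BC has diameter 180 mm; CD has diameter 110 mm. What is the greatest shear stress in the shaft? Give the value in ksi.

ω = 2π·223/60 = 23.35 rad/s, so T = P/ω = 53.2×10³ / 23.35 = 2278 N·m.
Under the same torque, τ_max = 16T/(πd³) is largest where d is smallest — segment CD (d = 110 mm).
τ_max = 16·2278/(π·(0.110)³) = 8.717×10^6 Pa.

1.26 ksi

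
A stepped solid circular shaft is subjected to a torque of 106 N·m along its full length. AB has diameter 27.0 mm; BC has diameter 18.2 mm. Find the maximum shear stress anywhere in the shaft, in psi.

13000 psi

Under the same torque, τ_max = 16T/(πd³) is largest where d is smallest — segment BC (d = 18.2 mm).
τ_max = 16·106.0/(π·(0.0182)³) = 8.955×10^7 Pa.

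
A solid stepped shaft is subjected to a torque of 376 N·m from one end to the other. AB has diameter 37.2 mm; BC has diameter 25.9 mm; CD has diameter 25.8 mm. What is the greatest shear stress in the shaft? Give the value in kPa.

112000 kPa

Under the same torque, τ_max = 16T/(πd³) is largest where d is smallest — segment CD (d = 25.8 mm).
τ_max = 16·376.0/(π·(0.0258)³) = 1.115×10^8 Pa.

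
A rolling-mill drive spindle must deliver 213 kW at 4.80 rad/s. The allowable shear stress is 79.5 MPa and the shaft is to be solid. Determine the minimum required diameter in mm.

ω = 4.80 rad/s, so T = P/ω = 213×10³ / 4.800 = 44380 N·m.
For a solid shaft τ_max = 16T/(πd³), so d = (16T/(π τ_allow))^(1/3) = (16·44380/(π·7.95×10^7))^(1/3) = 0.1417 m.

142 mm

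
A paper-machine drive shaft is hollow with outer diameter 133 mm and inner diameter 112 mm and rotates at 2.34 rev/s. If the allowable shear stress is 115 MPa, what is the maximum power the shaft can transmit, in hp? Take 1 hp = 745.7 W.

J = π(d_o⁴ − d_i⁴)/32 = π(0.133⁴ − 0.112⁴)/32 = 1.527×10^-5 m⁴.
T_max = τ_allow·J/r = 1.15×10^8 × 1.527×10^-5 / 0.0665 = 26410 N·m.
ω = 2π·2.34 = 14.70 rad/s, so P_max = T_max·ω = 3.883×10^5 W.

521 hp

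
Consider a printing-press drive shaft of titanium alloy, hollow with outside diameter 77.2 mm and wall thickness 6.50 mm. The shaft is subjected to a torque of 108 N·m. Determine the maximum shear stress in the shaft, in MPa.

2.29 MPa

J = π(d_o⁴ − d_i⁴)/32 = π(0.0772⁴ − 0.0642⁴)/32 = 1.819×10^-6 m⁴.
τ_max = T·r/J = 108.0 × 0.0386 / 1.819×10^-6 = 2.291×10^6 Pa.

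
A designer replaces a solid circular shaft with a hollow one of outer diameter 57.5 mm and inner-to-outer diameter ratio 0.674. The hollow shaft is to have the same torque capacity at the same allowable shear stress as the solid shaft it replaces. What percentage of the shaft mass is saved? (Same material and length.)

Equal τ_max and T ⇒ the solid shaft needs d_s³ = d_o³(1−k⁴), so d_s = 57.5·(1−0.674⁴)^(1/3) = 53.24 mm.
Area ratio A_h/A_s = d_o²(1−k²)/d_s² = (1−k²)/(1−k⁴)^(2/3) = 0.6366.
Mass saving = 1 − 0.6366 = 36.3 %.

36.3 %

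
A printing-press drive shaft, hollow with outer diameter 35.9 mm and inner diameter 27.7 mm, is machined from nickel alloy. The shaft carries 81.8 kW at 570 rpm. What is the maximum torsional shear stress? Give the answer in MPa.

234 MPa

ω = 2π·570/60 = 59.69 rad/s, so T = P/ω = 81.8×10³ / 59.69 = 1370 N·m.
J = π(d_o⁴ − d_i⁴)/32 = π(0.0359⁴ − 0.0277⁴)/32 = 1.053×10^-7 m⁴.
τ_max = T·r/J = 1370 × 0.0180 / 1.053×10^-7 = 2.337×10^8 Pa.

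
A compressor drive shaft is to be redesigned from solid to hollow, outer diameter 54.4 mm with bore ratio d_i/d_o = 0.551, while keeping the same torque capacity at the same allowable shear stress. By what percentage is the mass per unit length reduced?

Equal τ_max and T ⇒ the solid shaft needs d_s³ = d_o³(1−k⁴), so d_s = 54.4·(1−0.551⁴)^(1/3) = 52.67 mm.
Area ratio A_h/A_s = d_o²(1−k²)/d_s² = (1−k²)/(1−k⁴)^(2/3) = 0.7428.
Mass saving = 1 − 0.7428 = 25.7 %.

25.7 %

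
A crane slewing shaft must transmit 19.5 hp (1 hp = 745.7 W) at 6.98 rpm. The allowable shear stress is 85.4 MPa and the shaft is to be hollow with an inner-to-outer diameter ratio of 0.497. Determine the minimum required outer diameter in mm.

108 mm

ω = 2π·6.98/60 = 0.7309 rad/s, so T = P/ω = 19.5×745.7 / 0.7309 = 19890 N·m.
For a hollow shaft with d_i/d_o = 0.497: τ_max = 16T/(π d_o³ (1−k⁴)), so d_o = [16T/(π τ_allow (1−k⁴))]^(1/3) = [16·19890/(π·8.54×10^7·0.9390)]^(1/3) = 0.1081 m.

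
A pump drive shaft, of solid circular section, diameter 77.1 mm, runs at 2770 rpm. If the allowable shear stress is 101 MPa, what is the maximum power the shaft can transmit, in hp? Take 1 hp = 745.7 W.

J = πd⁴/32 = π(0.0771)⁴/32 = 3.469×10^-6 m⁴.
T_max = τ_allow·J/r = 1.01×10^8 × 3.469×10^-6 / 0.0385 = 9089 N·m.
ω = 2π·2770/60 = 290.1 rad/s, so P_max = T_max·ω = 2.636×10^6 W.

3540 hp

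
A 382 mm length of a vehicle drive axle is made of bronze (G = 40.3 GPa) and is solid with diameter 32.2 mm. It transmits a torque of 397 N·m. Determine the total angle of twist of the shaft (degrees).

2.04°

J = πd⁴/32 = π(0.0322)⁴/32 = 1.055×10^-7 m⁴.
θ = T·L/(G·J) = 397.0 × 0.382 / (40.3×10⁹ × 1.055×10^-7) = 0.03566 rad.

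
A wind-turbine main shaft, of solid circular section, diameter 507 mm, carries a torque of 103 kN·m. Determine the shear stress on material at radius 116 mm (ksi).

J = πd⁴/32 = π(0.507)⁴/32 = 6.487×10^-3 m⁴.
Shear stress varies linearly with radius: τ = T·r/J = 103000 × 0.116 / 6.487×10^-3 = 1.842×10^6 Pa.

0.267 ksi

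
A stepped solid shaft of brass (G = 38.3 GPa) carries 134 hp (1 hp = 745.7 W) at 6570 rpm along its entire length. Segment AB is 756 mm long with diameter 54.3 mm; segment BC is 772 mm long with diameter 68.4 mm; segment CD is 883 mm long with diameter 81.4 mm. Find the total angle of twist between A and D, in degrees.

ω = 2π·6570/60 = 688.0 rad/s, so T = P/ω = 134×745.7 / 688.0 = 145.2 N·m.
J_AB = π(0.0543)⁴/32 = 8.53×10^-7 m⁴; J_BC = π(0.0684)⁴/32 = 2.15×10^-6 m⁴; J_CD = π(0.0814)⁴/32 = 4.31×10^-6 m⁴.
θ = (T/G)·Σ L_i/J_i = (145.2/38.3×10⁹)·(0.756/8.53×10^-7 + 0.772/2.15×10^-6 + 0.883/4.31×10^-6) = 5.498×10^-3 rad.

0.315°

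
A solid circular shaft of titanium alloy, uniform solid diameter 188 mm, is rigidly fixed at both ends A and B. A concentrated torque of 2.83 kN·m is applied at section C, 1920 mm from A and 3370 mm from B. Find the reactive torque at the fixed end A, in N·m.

1800 N·m

With uniform GJ and both ends fixed, compatibility θ_AC = θ_CB gives T_A·a = T_B·b, together with T_A + T_B = T₀.
T_A = T₀·b/(a+b) = 2830·3370/5290 = 1803 N·m; T_B = 1027 N·m.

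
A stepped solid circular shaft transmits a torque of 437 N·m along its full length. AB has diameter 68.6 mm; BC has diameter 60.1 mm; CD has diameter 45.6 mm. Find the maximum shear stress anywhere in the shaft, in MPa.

23.5 MPa

Under the same torque, τ_max = 16T/(πd³) is largest where d is smallest — segment CD (d = 45.6 mm).
τ_max = 16·437.0/(π·(0.0456)³) = 2.347×10^7 Pa.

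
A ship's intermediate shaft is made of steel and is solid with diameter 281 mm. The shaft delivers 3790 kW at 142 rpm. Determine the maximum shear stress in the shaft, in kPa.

ω = 2π·142/60 = 14.87 rad/s, so T = P/ω = 3790×10³ / 14.87 = 254900 N·m.
J = πd⁴/32 = π(0.281)⁴/32 = 6.121×10^-4 m⁴.
τ_max = T·r/J = 254900 × 0.141 / 6.121×10^-4 = 5.850×10^7 Pa.

58500 kPa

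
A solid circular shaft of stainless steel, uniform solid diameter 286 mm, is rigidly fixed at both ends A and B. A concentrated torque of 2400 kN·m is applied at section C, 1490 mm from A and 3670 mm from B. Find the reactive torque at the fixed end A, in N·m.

With uniform GJ and both ends fixed, compatibility θ_AC = θ_CB gives T_A·a = T_B·b, together with T_A + T_B = T₀.
T_A = T₀·b/(a+b) = 2.400e6·3670/5160 = 1.707e6 N·m; T_B = 693000 N·m.

1.71e6 N·m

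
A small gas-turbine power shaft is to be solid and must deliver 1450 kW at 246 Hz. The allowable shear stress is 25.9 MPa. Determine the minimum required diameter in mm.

ω = 2π·246 = 1546 rad/s, so T = P/ω = 1450×10³ / 1546 = 938.1 N·m.
For a solid shaft τ_max = 16T/(πd³), so d = (16T/(π τ_allow))^(1/3) = (16·938.1/(π·2.59×10^7))^(1/3) = 0.05693 m.

56.9 mm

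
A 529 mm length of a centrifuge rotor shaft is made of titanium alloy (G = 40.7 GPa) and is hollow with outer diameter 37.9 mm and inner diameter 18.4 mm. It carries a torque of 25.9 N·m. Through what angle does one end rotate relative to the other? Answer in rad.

0.00176 rad

J = π(d_o⁴ − d_i⁴)/32 = π(0.0379⁴ − 0.0184⁴)/32 = 1.913×10^-7 m⁴.
θ = T·L/(G·J) = 25.90 × 0.529 / (40.7×10⁹ × 1.913×10^-7) = 1.760×10^-3 rad.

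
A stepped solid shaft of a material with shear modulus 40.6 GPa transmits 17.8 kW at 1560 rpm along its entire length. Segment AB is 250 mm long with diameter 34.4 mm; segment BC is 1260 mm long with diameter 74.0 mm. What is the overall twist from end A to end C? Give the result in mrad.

6.03 mrad

ω = 2π·1560/60 = 163.4 rad/s, so T = P/ω = 17.8×10³ / 163.4 = 109.0 N·m.
J_AB = π(0.0344)⁴/32 = 1.37×10^-7 m⁴; J_BC = π(0.0740)⁴/32 = 2.94×10^-6 m⁴.
θ = (T/G)·Σ L_i/J_i = (109.0/40.6×10⁹)·(0.250/1.37×10^-7 + 1.26/2.94×10^-6) = 6.029×10^-3 rad.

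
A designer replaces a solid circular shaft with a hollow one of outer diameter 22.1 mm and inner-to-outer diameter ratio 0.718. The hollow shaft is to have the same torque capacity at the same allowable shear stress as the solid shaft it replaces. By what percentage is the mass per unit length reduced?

40.5 %

Equal τ_max and T ⇒ the solid shaft needs d_s³ = d_o³(1−k⁴), so d_s = 22.1·(1−0.718⁴)^(1/3) = 19.94 mm.
Area ratio A_h/A_s = d_o²(1−k²)/d_s² = (1−k²)/(1−k⁴)^(2/3) = 0.5953.
Mass saving = 1 − 0.5953 = 40.5 %.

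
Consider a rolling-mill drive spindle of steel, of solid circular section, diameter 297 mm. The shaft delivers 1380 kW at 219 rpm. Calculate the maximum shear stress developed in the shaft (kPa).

ω = 2π·219/60 = 22.93 rad/s, so T = P/ω = 1380×10³ / 22.93 = 60170 N·m.
J = πd⁴/32 = π(0.297)⁴/32 = 7.639×10^-4 m⁴.
τ_max = T·r/J = 60170 × 0.148 / 7.639×10^-4 = 1.170×10^7 Pa.

11700 kPa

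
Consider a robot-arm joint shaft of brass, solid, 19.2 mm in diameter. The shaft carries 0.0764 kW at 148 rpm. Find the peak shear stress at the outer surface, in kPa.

3550 kPa

ω = 2π·148/60 = 15.50 rad/s, so T = P/ω = 0.0764×10³ / 15.50 = 4.930 N·m.
J = πd⁴/32 = π(0.0192)⁴/32 = 1.334×10^-8 m⁴.
τ_max = T·r/J = 4.930 × 0.00960 / 1.334×10^-8 = 3.547×10^6 Pa.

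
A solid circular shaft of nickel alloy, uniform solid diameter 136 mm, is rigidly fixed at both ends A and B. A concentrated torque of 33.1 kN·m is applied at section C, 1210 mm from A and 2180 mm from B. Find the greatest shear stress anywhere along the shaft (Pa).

With uniform GJ and both ends fixed, compatibility θ_AC = θ_CB gives T_A·a = T_B·b, together with T_A + T_B = T₀.
T_A = T₀·b/(a+b) = 33100·2180/3390 = 21290 N·m; T_B = 11810 N·m.
τ in each portion: τ_AC = 4.31×10^7 Pa, τ_CB = 2.39×10^7 Pa; maximum is in AC.
τ_max = T_AC·r/J = 21290·0.0680/3.36×10^-5 = 4.310×10^7 Pa.

4.31e7 Pa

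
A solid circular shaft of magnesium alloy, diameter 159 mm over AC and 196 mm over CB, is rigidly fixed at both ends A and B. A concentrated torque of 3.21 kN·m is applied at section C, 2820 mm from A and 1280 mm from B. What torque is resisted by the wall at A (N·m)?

527 N·m

Compatibility: T_A·a/J_AC = T_B·b/J_CB with T_A + T_B = T₀.
J_AC = 6.27×10^-5 m⁴, J_CB = 1.45×10^-4 m⁴, so T_A = T₀·(J_AC/a)/((J_AC/a)+(J_CB/b)) = 527.3 N·m, T_B = 2683 N·m.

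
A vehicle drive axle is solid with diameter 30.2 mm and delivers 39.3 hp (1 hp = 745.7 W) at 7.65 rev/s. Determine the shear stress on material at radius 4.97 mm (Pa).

ω = 2π·7.65 = 48.07 rad/s, so T = P/ω = 39.3×745.7 / 48.07 = 609.7 N·m.
J = πd⁴/32 = π(0.0302)⁴/32 = 8.166×10^-8 m⁴.
Shear stress varies linearly with radius: τ = T·r/J = 609.7 × 0.00497 / 8.166×10^-8 = 3.711×10^7 Pa.

3.71e7 Pa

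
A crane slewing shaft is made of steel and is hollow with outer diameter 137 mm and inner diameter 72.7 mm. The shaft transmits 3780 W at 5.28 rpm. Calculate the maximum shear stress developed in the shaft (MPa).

ω = 2π·5.28/60 = 0.5529 rad/s, so T = P/ω = 3780 / 0.5529 = 6836 N·m.
J = π(d_o⁴ − d_i⁴)/32 = π(0.137⁴ − 0.0727⁴)/32 = 3.184×10^-5 m⁴.
τ_max = T·r/J = 6836 × 0.0685 / 3.184×10^-5 = 1.471×10^7 Pa.

14.7 MPa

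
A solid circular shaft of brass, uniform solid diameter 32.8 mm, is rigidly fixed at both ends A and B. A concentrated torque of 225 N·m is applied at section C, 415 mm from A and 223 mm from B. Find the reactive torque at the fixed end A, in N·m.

With uniform GJ and both ends fixed, compatibility θ_AC = θ_CB gives T_A·a = T_B·b, together with T_A + T_B = T₀.
T_A = T₀·b/(a+b) = 225.0·223/638.0 = 78.64 N·m; T_B = 146.4 N·m.

78.6 N·m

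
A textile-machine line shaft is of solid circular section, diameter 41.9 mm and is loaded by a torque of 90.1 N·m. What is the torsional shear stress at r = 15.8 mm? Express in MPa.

4.70 MPa

J = πd⁴/32 = π(0.0419)⁴/32 = 3.026×10^-7 m⁴.
Shear stress varies linearly with radius: τ = T·r/J = 90.10 × 0.0158 / 3.026×10^-7 = 4.705×10^6 Pa.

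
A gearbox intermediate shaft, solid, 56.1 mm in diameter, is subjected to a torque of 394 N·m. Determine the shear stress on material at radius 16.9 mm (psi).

J = πd⁴/32 = π(0.0561)⁴/32 = 9.724×10^-7 m⁴.
Shear stress varies linearly with radius: τ = T·r/J = 394.0 × 0.0169 / 9.724×10^-7 = 6.847×10^6 Pa.

993 psi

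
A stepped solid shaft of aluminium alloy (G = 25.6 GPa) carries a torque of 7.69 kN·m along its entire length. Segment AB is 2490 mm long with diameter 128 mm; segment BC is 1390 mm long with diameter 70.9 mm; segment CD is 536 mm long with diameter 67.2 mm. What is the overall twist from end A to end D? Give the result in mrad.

J_AB = π(0.128)⁴/32 = 2.64×10^-5 m⁴; J_BC = π(0.0709)⁴/32 = 2.48×10^-6 m⁴; J_CD = π(0.0672)⁴/32 = 2.00×10^-6 m⁴.
θ = (T/G)·Σ L_i/J_i = (7690/25.6×10⁹)·(2.49/2.64×10^-5 + 1.39/2.48×10^-6 + 0.536/2.00×10^-6) = 0.2771 rad.

277 mrad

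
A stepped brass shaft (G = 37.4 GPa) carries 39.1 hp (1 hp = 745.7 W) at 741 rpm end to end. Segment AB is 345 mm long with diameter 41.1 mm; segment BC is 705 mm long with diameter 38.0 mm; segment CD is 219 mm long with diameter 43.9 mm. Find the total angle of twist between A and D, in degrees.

ω = 2π·741/60 = 77.60 rad/s, so T = P/ω = 39.1×745.7 / 77.60 = 375.7 N·m.
J_AB = π(0.0411)⁴/32 = 2.80×10^-7 m⁴; J_BC = π(0.0380)⁴/32 = 2.05×10^-7 m⁴; J_CD = π(0.0439)⁴/32 = 3.65×10^-7 m⁴.
θ = (T/G)·Σ L_i/J_i = (375.7/37.4×10⁹)·(0.345/2.80×10^-7 + 0.705/2.05×10^-7 + 0.219/3.65×10^-7) = 0.05301 rad.

3.04°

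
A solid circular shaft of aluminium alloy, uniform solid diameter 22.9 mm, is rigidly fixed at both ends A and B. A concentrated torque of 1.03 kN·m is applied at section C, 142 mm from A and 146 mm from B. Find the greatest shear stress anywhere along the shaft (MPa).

With uniform GJ and both ends fixed, compatibility θ_AC = θ_CB gives T_A·a = T_B·b, together with T_A + T_B = T₀.
T_A = T₀·b/(a+b) = 1030·146/288.0 = 522.2 N·m; T_B = 507.8 N·m.
τ in each portion: τ_AC = 2.21×10^8 Pa, τ_CB = 2.15×10^8 Pa; maximum is in AC.
τ_max = T_AC·r/J = 522.2·0.0115/2.70×10^-8 = 2.214×10^8 Pa.

221 MPa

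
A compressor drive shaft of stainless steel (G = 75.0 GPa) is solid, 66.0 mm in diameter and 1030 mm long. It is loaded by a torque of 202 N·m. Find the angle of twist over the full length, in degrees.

J = πd⁴/32 = π(0.0660)⁴/32 = 1.863×10^-6 m⁴.
θ = T·L/(G·J) = 202.0 × 1.03 / (75.0×10⁹ × 1.863×10^-6) = 1.489×10^-3 rad.

0.0853°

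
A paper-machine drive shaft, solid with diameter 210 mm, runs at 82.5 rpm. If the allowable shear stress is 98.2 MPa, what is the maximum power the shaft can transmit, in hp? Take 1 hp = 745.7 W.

J = πd⁴/32 = π(0.210)⁴/32 = 1.909×10^-4 m⁴.
T_max = τ_allow·J/r = 9.82×10^7 × 1.909×10^-4 / 0.105 = 178600 N·m.
ω = 2π·82.5/60 = 8.639 rad/s, so P_max = T_max·ω = 1.543×10^6 W.

2070 hp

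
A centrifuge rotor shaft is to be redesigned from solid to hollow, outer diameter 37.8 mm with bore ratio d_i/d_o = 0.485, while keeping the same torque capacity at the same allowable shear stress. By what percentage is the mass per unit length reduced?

20.6 %

Equal τ_max and T ⇒ the solid shaft needs d_s³ = d_o³(1−k⁴), so d_s = 37.8·(1−0.485⁴)^(1/3) = 37.09 mm.
Area ratio A_h/A_s = d_o²(1−k²)/d_s² = (1−k²)/(1−k⁴)^(2/3) = 0.7944.
Mass saving = 1 − 0.7944 = 20.6 %.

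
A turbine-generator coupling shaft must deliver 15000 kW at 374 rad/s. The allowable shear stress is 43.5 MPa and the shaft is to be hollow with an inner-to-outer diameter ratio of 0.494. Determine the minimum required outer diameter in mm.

ω = 374 rad/s, so T = P/ω = 15000×10³ / 374.0 = 40110 N·m.
For a hollow shaft with d_i/d_o = 0.494: τ_max = 16T/(π d_o³ (1−k⁴)), so d_o = [16T/(π τ_allow (1−k⁴))]^(1/3) = [16·40110/(π·4.35×10^7·0.9404)]^(1/3) = 0.1709 m.

171 mm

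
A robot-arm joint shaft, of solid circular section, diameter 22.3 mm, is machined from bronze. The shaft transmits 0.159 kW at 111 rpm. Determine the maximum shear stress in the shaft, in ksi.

ω = 2π·111/60 = 11.62 rad/s, so T = P/ω = 0.159×10³ / 11.62 = 13.68 N·m.
J = πd⁴/32 = π(0.0223)⁴/32 = 2.428×10^-8 m⁴.
τ_max = T·r/J = 13.68 × 0.0112 / 2.428×10^-8 = 6.282×10^6 Pa.

0.911 ksi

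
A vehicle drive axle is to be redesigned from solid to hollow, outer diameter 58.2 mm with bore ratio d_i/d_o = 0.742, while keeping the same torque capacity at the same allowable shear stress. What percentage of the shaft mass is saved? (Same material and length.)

Equal τ_max and T ⇒ the solid shaft needs d_s³ = d_o³(1−k⁴), so d_s = 58.2·(1−0.742⁴)^(1/3) = 51.60 mm.
Area ratio A_h/A_s = d_o²(1−k²)/d_s² = (1−k²)/(1−k⁴)^(2/3) = 0.5718.
Mass saving = 1 − 0.5718 = 42.8 %.

42.8 %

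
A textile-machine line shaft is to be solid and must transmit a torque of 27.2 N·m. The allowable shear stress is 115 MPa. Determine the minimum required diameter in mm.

For a solid shaft τ_max = 16T/(πd³), so d = (16T/(π τ_allow))^(1/3) = (16·27.20/(π·1.15×10^8))^(1/3) = 0.01064 m.

10.6 mm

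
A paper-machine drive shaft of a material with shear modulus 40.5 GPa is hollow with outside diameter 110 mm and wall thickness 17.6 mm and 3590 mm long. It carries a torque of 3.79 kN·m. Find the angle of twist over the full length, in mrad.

J = π(d_o⁴ − d_i⁴)/32 = π(0.110⁴ − 0.0748⁴)/32 = 1.130×10^-5 m⁴.
θ = T·L/(G·J) = 3790 × 3.59 / (40.5×10⁹ × 1.130×10^-5) = 0.02973 rad.

29.7 mrad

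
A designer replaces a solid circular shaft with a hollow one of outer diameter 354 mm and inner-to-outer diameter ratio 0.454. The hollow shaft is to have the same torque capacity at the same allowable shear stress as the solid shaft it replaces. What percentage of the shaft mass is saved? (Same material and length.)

Equal τ_max and T ⇒ the solid shaft needs d_s³ = d_o³(1−k⁴), so d_s = 354·(1−0.454⁴)^(1/3) = 348.9 mm.
Area ratio A_h/A_s = d_o²(1−k²)/d_s² = (1−k²)/(1−k⁴)^(2/3) = 0.8172.
Mass saving = 1 − 0.8172 = 18.3 %.

18.3 %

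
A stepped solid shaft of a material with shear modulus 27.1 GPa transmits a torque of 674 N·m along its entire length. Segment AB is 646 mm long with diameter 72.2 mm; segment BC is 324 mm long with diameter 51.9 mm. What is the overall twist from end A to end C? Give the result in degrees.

J_AB = π(0.0722)⁴/32 = 2.67×10^-6 m⁴; J_BC = π(0.0519)⁴/32 = 7.12×10^-7 m⁴.
θ = (T/G)·Σ L_i/J_i = (674.0/27.1×10⁹)·(0.646/2.67×10^-6 + 0.324/7.12×10^-7) = 0.01734 rad.

0.993°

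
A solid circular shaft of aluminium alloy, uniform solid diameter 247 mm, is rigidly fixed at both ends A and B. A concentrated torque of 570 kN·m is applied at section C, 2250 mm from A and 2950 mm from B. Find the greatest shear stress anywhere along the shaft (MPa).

With uniform GJ and both ends fixed, compatibility θ_AC = θ_CB gives T_A·a = T_B·b, together with T_A + T_B = T₀.
T_A = T₀·b/(a+b) = 570000·2950/5200 = 323400 N·m; T_B = 246600 N·m.
τ in each portion: τ_AC = 1.09×10^8 Pa, τ_CB = 8.34×10^7 Pa; maximum is in AC.
τ_max = T_AC·r/J = 323400·0.123/3.65×10^-4 = 1.093×10^8 Pa.

109 MPa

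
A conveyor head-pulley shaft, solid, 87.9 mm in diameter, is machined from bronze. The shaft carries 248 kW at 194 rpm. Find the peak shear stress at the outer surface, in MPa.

91.5 MPa

ω = 2π·194/60 = 20.32 rad/s, so T = P/ω = 248×10³ / 20.32 = 12210 N·m.
J = πd⁴/32 = π(0.0879)⁴/32 = 5.861×10^-6 m⁴.
τ_max = T·r/J = 12210 × 0.0440 / 5.861×10^-6 = 9.154×10^7 Pa.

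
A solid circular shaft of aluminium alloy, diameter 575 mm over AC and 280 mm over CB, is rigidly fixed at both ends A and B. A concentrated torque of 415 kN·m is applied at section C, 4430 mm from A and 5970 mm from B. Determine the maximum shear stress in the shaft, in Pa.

Compatibility: T_A·a/J_AC = T_B·b/J_CB with T_A + T_B = T₀.
J_AC = 0.0107 m⁴, J_CB = 6.03×10^-4 m⁴, so T_A = T₀·(J_AC/a)/((J_AC/a)+(J_CB/b)) = 398400 N·m, T_B = 16620 N·m.
τ in each portion: τ_AC = 1.07×10^7 Pa, τ_CB = 3.86×10^6 Pa; maximum is in AC.
τ_max = T_AC·r/J = 398400·0.287/0.0107 = 1.067×10^7 Pa.

1.07e7 Pa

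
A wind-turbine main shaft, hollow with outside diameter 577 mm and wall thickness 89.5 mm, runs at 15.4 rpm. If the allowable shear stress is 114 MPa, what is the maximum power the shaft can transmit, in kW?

5360 kW

J = π(d_o⁴ − d_i⁴)/32 = π(0.577⁴ − 0.398⁴)/32 = 8.418×10^-3 m⁴.
T_max = τ_allow·J/r = 1.14×10^8 × 8.418×10^-3 / 0.288 = 3.327e6 N·m.
ω = 2π·15.4/60 = 1.613 rad/s, so P_max = T_max·ω = 5.365×10^6 W.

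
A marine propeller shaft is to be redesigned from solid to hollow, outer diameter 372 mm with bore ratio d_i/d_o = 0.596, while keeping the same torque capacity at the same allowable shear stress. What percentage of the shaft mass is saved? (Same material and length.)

Equal τ_max and T ⇒ the solid shaft needs d_s³ = d_o³(1−k⁴), so d_s = 372·(1−0.596⁴)^(1/3) = 355.6 mm.
Area ratio A_h/A_s = d_o²(1−k²)/d_s² = (1−k²)/(1−k⁴)^(2/3) = 0.7054.
Mass saving = 1 − 0.7054 = 29.5 %.

29.5 %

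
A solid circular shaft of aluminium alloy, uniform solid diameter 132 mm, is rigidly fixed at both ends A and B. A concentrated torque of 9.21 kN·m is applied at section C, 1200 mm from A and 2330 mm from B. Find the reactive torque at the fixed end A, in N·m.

With uniform GJ and both ends fixed, compatibility θ_AC = θ_CB gives T_A·a = T_B·b, together with T_A + T_B = T₀.
T_A = T₀·b/(a+b) = 9210·2330/3530 = 6079 N·m; T_B = 3131 N·m.

6080 N·m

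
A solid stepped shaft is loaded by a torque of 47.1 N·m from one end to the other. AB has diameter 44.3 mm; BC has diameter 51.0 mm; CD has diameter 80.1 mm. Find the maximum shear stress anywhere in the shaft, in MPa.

2.76 MPa

Under the same torque, τ_max = 16T/(πd³) is largest where d is smallest — segment AB (d = 44.3 mm).
τ_max = 16·47.10/(π·(0.0443)³) = 2.759×10^6 Pa.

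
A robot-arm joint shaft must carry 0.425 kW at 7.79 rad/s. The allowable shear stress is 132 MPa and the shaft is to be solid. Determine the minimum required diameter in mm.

12.8 mm

ω = 7.79 rad/s, so T = P/ω = 0.425×10³ / 7.790 = 54.56 N·m.
For a solid shaft τ_max = 16T/(πd³), so d = (16T/(π τ_allow))^(1/3) = (16·54.56/(π·1.32×10^8))^(1/3) = 0.01282 m.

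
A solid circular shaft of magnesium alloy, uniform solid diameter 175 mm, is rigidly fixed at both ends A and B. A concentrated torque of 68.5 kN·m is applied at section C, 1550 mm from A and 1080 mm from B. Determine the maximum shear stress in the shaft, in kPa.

38400 kPa

With uniform GJ and both ends fixed, compatibility θ_AC = θ_CB gives T_A·a = T_B·b, together with T_A + T_B = T₀.
T_A = T₀·b/(a+b) = 68500·1080/2630 = 28130 N·m; T_B = 40370 N·m.
τ in each portion: τ_AC = 2.67×10^7 Pa, τ_CB = 3.84×10^7 Pa; maximum is in CB.
τ_max = T_CB·r/J = 40370·0.0875/9.21×10^-5 = 3.836×10^7 Pa.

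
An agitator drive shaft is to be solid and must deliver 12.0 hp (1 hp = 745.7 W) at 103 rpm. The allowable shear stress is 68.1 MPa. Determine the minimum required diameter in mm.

39.6 mm

ω = 2π·103/60 = 10.79 rad/s, so T = P/ω = 12.0×745.7 / 10.79 = 829.6 N·m.
For a solid shaft τ_max = 16T/(πd³), so d = (16T/(π τ_allow))^(1/3) = (16·829.6/(π·6.81×10^7))^(1/3) = 0.03959 m.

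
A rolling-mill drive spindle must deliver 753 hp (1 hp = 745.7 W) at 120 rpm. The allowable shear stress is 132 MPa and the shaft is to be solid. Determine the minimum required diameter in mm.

120 mm

ω = 2π·120/60 = 12.57 rad/s, so T = P/ω = 753×745.7 / 12.57 = 44680 N·m.
For a solid shaft τ_max = 16T/(πd³), so d = (16T/(π τ_allow))^(1/3) = (16·44680/(π·1.32×10^8))^(1/3) = 0.1199 m.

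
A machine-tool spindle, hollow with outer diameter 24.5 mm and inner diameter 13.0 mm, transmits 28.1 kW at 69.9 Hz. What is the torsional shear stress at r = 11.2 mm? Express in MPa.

ω = 2π·69.9 = 439.2 rad/s, so T = P/ω = 28.1×10³ / 439.2 = 63.98 N·m.
J = π(d_o⁴ − d_i⁴)/32 = π(0.0245⁴ − 0.0130⁴)/32 = 3.257×10^-8 m⁴.
Shear stress varies linearly with radius: τ = T·r/J = 63.98 × 0.0112 / 3.257×10^-8 = 2.200×10^7 Pa.

22.0 MPa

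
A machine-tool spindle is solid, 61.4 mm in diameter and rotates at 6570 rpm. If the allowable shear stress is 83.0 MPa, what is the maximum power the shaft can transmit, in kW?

2600 kW

J = πd⁴/32 = π(0.0614)⁴/32 = 1.395×10^-6 m⁴.
T_max = τ_allow·J/r = 8.30×10^7 × 1.395×10^-6 / 0.0307 = 3772 N·m.
ω = 2π·6570/60 = 688.0 rad/s, so P_max = T_max·ω = 2.595×10^6 W.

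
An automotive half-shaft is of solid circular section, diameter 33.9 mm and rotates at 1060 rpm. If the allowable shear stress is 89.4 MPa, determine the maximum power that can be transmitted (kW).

75.9 kW

J = πd⁴/32 = π(0.0339)⁴/32 = 1.297×10^-7 m⁴.
T_max = τ_allow·J/r = 8.94×10^7 × 1.297×10^-7 / 0.0169 = 683.9 N·m.
ω = 2π·1060/60 = 111.0 rad/s, so P_max = T_max·ω = 7.591×10^4 W.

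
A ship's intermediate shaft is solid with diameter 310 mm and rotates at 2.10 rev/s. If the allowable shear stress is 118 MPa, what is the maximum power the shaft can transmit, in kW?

J = πd⁴/32 = π(0.310)⁴/32 = 9.067×10^-4 m⁴.
T_max = τ_allow·J/r = 1.18×10^8 × 9.067×10^-4 / 0.155 = 690200 N·m.
ω = 2π·2.10 = 13.19 rad/s, so P_max = T_max·ω = 9.107×10^6 W.

9110 kW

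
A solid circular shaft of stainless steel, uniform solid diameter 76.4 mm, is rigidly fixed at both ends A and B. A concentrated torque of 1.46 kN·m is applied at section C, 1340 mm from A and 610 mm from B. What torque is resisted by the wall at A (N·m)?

457 N·m

With uniform GJ and both ends fixed, compatibility θ_AC = θ_CB gives T_A·a = T_B·b, together with T_A + T_B = T₀.
T_A = T₀·b/(a+b) = 1460·610/1950 = 456.7 N·m; T_B = 1003 N·m.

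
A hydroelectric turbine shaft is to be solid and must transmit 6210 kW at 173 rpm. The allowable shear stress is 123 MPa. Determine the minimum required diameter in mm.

ω = 2π·173/60 = 18.12 rad/s, so T = P/ω = 6210×10³ / 18.12 = 342800 N·m.
For a solid shaft τ_max = 16T/(πd³), so d = (16T/(π τ_allow))^(1/3) = (16·342800/(π·1.23×10^8))^(1/3) = 0.2421 m.

242 mm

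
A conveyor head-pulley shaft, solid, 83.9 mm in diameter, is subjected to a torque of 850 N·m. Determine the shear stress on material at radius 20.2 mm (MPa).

3.53 MPa

J = πd⁴/32 = π(0.0839)⁴/32 = 4.865×10^-6 m⁴.
Shear stress varies linearly with radius: τ = T·r/J = 850.0 × 0.0202 / 4.865×10^-6 = 3.530×10^6 Pa.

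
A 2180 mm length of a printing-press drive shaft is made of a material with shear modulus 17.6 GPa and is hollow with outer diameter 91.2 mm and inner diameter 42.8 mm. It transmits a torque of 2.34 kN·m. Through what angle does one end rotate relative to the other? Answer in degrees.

2.57°

J = π(d_o⁴ − d_i⁴)/32 = π(0.0912⁴ − 0.0428⁴)/32 = 6.462×10^-6 m⁴.
θ = T·L/(G·J) = 2340 × 2.18 / (17.6×10⁹ × 6.462×10^-6) = 0.04485 rad.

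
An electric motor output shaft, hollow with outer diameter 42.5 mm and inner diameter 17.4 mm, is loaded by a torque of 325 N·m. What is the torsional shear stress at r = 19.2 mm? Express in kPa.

J = π(d_o⁴ − d_i⁴)/32 = π(0.0425⁴ − 0.0174⁴)/32 = 3.113×10^-7 m⁴.
Shear stress varies linearly with radius: τ = T·r/J = 325.0 × 0.0192 / 3.113×10^-7 = 2.004×10^7 Pa.

20000 kPa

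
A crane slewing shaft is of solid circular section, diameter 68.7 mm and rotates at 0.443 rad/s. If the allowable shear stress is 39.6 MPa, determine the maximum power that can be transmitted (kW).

J = πd⁴/32 = π(0.0687)⁴/32 = 2.187×10^-6 m⁴.
T_max = τ_allow·J/r = 3.96×10^7 × 2.187×10^-6 / 0.0343 = 2521 N·m.
ω = 0.443 rad/s, so P_max = T_max·ω = 1117 W.

1.12 kW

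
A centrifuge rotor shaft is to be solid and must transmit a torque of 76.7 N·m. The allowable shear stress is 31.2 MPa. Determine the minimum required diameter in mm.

23.2 mm

For a solid shaft τ_max = 16T/(πd³), so d = (16T/(π τ_allow))^(1/3) = (16·76.70/(π·3.12×10^7))^(1/3) = 0.02322 m.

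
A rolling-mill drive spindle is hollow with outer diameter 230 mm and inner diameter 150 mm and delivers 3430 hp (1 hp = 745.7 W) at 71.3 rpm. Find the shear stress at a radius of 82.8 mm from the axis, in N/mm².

126 N/mm²

ω = 2π·71.3/60 = 7.467 rad/s, so T = P/ω = 3430×745.7 / 7.467 = 342600 N·m.
J = π(d_o⁴ − d_i⁴)/32 = π(0.230⁴ − 0.150⁴)/32 = 2.250×10^-4 m⁴.
Shear stress varies linearly with radius: τ = T·r/J = 342600 × 0.0828 / 2.250×10^-4 = 1.260×10^8 Pa.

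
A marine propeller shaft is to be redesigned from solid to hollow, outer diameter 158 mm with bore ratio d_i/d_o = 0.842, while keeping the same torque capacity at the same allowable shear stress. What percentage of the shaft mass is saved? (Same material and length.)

53.6 %

Equal τ_max and T ⇒ the solid shaft needs d_s³ = d_o³(1−k⁴), so d_s = 158·(1−0.842⁴)^(1/3) = 125.2 mm.
Area ratio A_h/A_s = d_o²(1−k²)/d_s² = (1−k²)/(1−k⁴)^(2/3) = 0.4636.
Mass saving = 1 − 0.4636 = 53.6 %.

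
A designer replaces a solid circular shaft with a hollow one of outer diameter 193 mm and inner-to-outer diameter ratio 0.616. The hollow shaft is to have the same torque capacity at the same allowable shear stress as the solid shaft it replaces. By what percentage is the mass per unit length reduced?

31.2 %

Equal τ_max and T ⇒ the solid shaft needs d_s³ = d_o³(1−k⁴), so d_s = 193·(1−0.616⁴)^(1/3) = 183.3 mm.
Area ratio A_h/A_s = d_o²(1−k²)/d_s² = (1−k²)/(1−k⁴)^(2/3) = 0.6883.
Mass saving = 1 − 0.6883 = 31.2 %.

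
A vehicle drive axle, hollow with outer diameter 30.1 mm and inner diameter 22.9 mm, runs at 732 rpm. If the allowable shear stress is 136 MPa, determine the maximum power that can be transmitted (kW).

J = π(d_o⁴ − d_i⁴)/32 = π(0.0301⁴ − 0.0229⁴)/32 = 5.359×10^-8 m⁴.
T_max = τ_allow·J/r = 1.36×10^8 × 5.359×10^-8 / 0.0151 = 484.3 N·m.
ω = 2π·732/60 = 76.65 rad/s, so P_max = T_max·ω = 3.712×10^4 W.

37.1 kW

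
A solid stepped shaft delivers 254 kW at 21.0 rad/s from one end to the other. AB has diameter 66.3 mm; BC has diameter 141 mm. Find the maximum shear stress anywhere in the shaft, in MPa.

ω = 21.0 rad/s, so T = P/ω = 254×10³ / 21.00 = 12100 N·m.
Under the same torque, τ_max = 16T/(πd³) is largest where d is smallest — segment AB (d = 66.3 mm).
τ_max = 16·12100/(π·(0.0663)³) = 2.114×10^8 Pa.

211 MPa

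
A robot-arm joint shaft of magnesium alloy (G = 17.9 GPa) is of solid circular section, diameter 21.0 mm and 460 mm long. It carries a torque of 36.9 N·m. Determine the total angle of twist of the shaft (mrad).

J = πd⁴/32 = π(0.0210)⁴/32 = 1.909×10^-8 m⁴.
θ = T·L/(G·J) = 36.90 × 0.460 / (17.9×10⁹ × 1.909×10^-8) = 0.04967 rad.

49.7 mrad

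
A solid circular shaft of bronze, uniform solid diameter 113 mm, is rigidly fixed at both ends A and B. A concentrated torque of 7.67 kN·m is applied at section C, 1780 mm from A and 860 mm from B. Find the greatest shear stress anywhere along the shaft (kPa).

With uniform GJ and both ends fixed, compatibility θ_AC = θ_CB gives T_A·a = T_B·b, together with T_A + T_B = T₀.
T_A = T₀·b/(a+b) = 7670·860/2640 = 2499 N·m; T_B = 5171 N·m.
τ in each portion: τ_AC = 8.82×10^6 Pa, τ_CB = 1.83×10^7 Pa; maximum is in CB.
τ_max = T_CB·r/J = 5171·0.0565/1.60×10^-5 = 1.825×10^7 Pa.

18300 kPa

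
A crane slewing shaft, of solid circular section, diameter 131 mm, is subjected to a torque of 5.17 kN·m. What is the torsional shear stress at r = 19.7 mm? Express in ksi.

0.511 ksi

J = πd⁴/32 = π(0.131)⁴/32 = 2.891×10^-5 m⁴.
Shear stress varies linearly with radius: τ = T·r/J = 5170 × 0.0197 / 2.891×10^-5 = 3.523×10^6 Pa.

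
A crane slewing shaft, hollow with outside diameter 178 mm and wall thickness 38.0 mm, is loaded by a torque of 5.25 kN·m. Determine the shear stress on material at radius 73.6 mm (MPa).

J = π(d_o⁴ − d_i⁴)/32 = π(0.178⁴ − 0.102⁴)/32 = 8.793×10^-5 m⁴.
Shear stress varies linearly with radius: τ = T·r/J = 5250 × 0.0736 / 8.793×10^-5 = 4.394×10^6 Pa.

4.39 MPa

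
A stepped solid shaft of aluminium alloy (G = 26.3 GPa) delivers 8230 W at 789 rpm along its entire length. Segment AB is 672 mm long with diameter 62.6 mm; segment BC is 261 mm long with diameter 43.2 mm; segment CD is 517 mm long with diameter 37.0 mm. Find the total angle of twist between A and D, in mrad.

ω = 2π·789/60 = 82.62 rad/s, so T = P/ω = 8230 / 82.62 = 99.61 N·m.
J_AB = π(0.0626)⁴/32 = 1.51×10^-6 m⁴; J_BC = π(0.0432)⁴/32 = 3.42×10^-7 m⁴; J_CD = π(0.0370)⁴/32 = 1.84×10^-7 m⁴.
θ = (T/G)·Σ L_i/J_i = (99.61/26.3×10⁹)·(0.672/1.51×10^-6 + 0.261/3.42×10^-7 + 0.517/1.84×10^-7) = 0.01522 rad.

15.2 mrad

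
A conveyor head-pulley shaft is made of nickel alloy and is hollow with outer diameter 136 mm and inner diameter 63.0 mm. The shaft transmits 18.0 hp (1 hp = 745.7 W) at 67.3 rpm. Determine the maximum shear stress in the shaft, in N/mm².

4.04 N/mm²

ω = 2π·67.3/60 = 7.048 rad/s, so T = P/ω = 18.0×745.7 / 7.048 = 1905 N·m.
J = π(d_o⁴ − d_i⁴)/32 = π(0.136⁴ − 0.0630⁴)/32 = 3.204×10^-5 m⁴.
τ_max = T·r/J = 1905 × 0.0680 / 3.204×10^-5 = 4.042×10^6 Pa.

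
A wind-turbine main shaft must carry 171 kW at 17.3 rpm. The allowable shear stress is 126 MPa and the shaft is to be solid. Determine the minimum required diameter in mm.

156 mm

ω = 2π·17.3/60 = 1.812 rad/s, so T = P/ω = 171×10³ / 1.812 = 94390 N·m.
For a solid shaft τ_max = 16T/(πd³), so d = (16T/(π τ_allow))^(1/3) = (16·94390/(π·1.26×10^8))^(1/3) = 0.1563 m.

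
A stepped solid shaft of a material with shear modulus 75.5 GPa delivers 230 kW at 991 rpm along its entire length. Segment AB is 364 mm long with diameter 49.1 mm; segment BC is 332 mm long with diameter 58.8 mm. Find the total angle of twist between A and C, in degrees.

ω = 2π·991/60 = 103.8 rad/s, so T = P/ω = 230×10³ / 103.8 = 2216 N·m.
J_AB = π(0.0491)⁴/32 = 5.71×10^-7 m⁴; J_BC = π(0.0588)⁴/32 = 1.17×10^-6 m⁴.
θ = (T/G)·Σ L_i/J_i = (2216/75.5×10⁹)·(0.364/5.71×10^-7 + 0.332/1.17×10^-6) = 0.02703 rad.

1.55°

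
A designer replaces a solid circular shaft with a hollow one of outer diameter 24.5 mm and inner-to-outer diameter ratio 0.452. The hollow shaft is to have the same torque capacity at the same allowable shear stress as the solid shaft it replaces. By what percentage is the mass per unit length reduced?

Equal τ_max and T ⇒ the solid shaft needs d_s³ = d_o³(1−k⁴), so d_s = 24.5·(1−0.452⁴)^(1/3) = 24.15 mm.
Area ratio A_h/A_s = d_o²(1−k²)/d_s² = (1−k²)/(1−k⁴)^(2/3) = 0.8186.
Mass saving = 1 − 0.8186 = 18.1 %.

18.1 %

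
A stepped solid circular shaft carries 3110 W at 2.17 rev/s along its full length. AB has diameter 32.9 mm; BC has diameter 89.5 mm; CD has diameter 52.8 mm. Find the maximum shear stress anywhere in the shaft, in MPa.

ω = 2π·2.17 = 13.63 rad/s, so T = P/ω = 3110 / 13.63 = 228.1 N·m.
Under the same torque, τ_max = 16T/(πd³) is largest where d is smallest — segment AB (d = 32.9 mm).
τ_max = 16·228.1/(π·(0.0329)³) = 3.262×10^7 Pa.

32.6 MPa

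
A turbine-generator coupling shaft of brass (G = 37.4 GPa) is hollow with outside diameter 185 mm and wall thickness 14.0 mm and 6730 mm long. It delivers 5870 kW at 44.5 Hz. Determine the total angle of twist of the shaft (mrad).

68.3 mrad

ω = 2π·44.5 = 279.6 rad/s, so T = P/ω = 5870×10³ / 279.6 = 20990 N·m.
J = π(d_o⁴ − d_i⁴)/32 = π(0.185⁴ − 0.157⁴)/32 = 5.535×10^-5 m⁴.
θ = T·L/(G·J) = 20990 × 6.73 / (37.4×10⁹ × 5.535×10^-5) = 0.06825 rad.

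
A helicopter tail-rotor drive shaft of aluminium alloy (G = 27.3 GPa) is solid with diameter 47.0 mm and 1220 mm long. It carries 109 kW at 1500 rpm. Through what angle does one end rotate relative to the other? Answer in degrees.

3.71°

ω = 2π·1500/60 = 157.1 rad/s, so T = P/ω = 109×10³ / 157.1 = 693.9 N·m.
J = πd⁴/32 = π(0.0470)⁴/32 = 4.791×10^-7 m⁴.
θ = T·L/(G·J) = 693.9 × 1.22 / (27.3×10⁹ × 4.791×10^-7) = 0.06473 rad.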